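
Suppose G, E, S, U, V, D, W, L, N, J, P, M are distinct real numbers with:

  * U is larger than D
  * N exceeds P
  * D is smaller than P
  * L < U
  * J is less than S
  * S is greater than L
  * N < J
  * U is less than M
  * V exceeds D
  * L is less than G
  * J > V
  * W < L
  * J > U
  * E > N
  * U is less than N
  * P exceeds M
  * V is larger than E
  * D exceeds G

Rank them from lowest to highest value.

The consecutive links are each given: W < L; L < G; G < D; D < U; U < M; M < P; P < N; N < E; E < V; V < J; J < S.

W < L < G < D < U < M < P < N < E < V < J < S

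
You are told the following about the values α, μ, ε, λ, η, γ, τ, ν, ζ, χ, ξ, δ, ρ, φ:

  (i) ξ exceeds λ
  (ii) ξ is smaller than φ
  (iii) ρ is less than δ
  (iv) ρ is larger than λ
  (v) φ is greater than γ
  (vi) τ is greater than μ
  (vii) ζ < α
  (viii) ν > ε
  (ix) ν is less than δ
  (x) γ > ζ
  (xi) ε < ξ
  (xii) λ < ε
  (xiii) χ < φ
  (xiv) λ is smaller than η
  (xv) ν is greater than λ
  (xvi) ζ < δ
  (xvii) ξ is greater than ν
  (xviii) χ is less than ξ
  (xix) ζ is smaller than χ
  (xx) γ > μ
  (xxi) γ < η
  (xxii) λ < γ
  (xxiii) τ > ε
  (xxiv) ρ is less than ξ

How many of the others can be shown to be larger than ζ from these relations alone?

The elements the relations force above ζ are χ, γ, η, ξ, δ, φ, α — no chain reaches any other.
That is 7.

7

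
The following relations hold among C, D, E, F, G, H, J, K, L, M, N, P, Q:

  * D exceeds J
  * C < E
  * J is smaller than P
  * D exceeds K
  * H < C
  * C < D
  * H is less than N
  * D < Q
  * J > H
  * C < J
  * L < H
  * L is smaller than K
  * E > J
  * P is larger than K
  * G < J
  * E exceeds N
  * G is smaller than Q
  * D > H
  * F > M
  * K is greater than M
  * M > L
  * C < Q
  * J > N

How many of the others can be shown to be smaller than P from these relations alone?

The elements the relations force below P are L, G, M, K, H, N, C, J — no chain reaches any other.
That is 8.

8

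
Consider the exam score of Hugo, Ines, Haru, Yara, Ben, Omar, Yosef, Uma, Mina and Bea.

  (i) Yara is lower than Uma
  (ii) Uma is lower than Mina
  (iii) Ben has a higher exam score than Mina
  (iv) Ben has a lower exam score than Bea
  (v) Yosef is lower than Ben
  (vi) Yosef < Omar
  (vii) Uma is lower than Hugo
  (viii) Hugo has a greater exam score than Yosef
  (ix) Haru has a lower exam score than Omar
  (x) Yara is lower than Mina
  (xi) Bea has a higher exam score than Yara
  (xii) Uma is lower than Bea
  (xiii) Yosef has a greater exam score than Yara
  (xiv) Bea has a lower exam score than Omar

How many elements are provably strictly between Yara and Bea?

Chaining upward from Yara reaches: Uma, Mina, Yosef, Ben, Omar, Hugo.
Chaining downward from Bea reaches: Uma, Mina, Yosef, Ben.
Strictly between Yara and Bea are those in both lists: Uma, Mina, Yosef, Ben — 4 elements.

4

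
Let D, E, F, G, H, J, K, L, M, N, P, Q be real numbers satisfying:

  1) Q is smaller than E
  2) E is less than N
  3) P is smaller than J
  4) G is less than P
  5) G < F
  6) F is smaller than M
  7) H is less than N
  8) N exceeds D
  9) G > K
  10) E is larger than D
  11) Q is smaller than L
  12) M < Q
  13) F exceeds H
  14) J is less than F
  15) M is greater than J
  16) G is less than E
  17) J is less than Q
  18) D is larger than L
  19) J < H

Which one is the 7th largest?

F

Piecing the relations together gives one ordering: K < G < P < J < H < F < M < Q < L < D < E < N.
The 7th largest is F.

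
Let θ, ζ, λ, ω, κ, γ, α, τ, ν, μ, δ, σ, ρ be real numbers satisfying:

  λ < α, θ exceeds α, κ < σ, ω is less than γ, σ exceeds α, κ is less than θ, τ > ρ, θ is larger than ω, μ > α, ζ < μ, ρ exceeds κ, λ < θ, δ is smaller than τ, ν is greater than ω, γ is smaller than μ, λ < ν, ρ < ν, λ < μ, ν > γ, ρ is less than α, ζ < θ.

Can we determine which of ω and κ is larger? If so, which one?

Following every chain through κ: above κ we get ρ, α, μ, τ, θ, ν, σ.
ω is not reached, and no chain runs the other way from ω to κ.
So the given relations leave the order of κ and ω undetermined.

undetermined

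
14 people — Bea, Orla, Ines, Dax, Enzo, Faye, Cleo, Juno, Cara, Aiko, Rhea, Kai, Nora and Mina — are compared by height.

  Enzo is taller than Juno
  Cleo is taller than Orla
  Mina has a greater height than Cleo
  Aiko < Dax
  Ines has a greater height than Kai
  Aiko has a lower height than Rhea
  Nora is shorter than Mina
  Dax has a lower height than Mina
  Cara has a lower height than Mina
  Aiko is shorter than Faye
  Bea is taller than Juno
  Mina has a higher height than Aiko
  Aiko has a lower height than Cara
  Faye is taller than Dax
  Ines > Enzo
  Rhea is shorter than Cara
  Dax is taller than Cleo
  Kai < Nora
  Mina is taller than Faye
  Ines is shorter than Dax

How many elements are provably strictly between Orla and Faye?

Chaining upward from Orla reaches: Cleo, Dax, Mina.
Chaining downward from Faye reaches: Juno, Aiko, Enzo, Kai, Ines, Cleo, Dax.
Strictly between Orla and Faye are those in both lists: Cleo, Dax — 2 elements.

2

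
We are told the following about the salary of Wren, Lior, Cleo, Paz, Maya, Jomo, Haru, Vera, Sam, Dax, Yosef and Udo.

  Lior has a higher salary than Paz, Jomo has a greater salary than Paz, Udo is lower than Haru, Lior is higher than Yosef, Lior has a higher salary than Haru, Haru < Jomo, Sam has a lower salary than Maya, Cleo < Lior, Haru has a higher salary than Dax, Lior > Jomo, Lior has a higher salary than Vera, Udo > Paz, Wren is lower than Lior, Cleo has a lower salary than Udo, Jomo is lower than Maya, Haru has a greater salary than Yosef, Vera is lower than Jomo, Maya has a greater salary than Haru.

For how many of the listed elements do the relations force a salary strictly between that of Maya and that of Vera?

1

Chaining upward from Vera reaches: Jomo, Lior.
Chaining downward from Maya reaches: Cleo, Dax, Yosef, Paz, Udo, Sam, Haru, Jomo.
Strictly between Vera and Maya are those in both lists: Jomo — 1 element.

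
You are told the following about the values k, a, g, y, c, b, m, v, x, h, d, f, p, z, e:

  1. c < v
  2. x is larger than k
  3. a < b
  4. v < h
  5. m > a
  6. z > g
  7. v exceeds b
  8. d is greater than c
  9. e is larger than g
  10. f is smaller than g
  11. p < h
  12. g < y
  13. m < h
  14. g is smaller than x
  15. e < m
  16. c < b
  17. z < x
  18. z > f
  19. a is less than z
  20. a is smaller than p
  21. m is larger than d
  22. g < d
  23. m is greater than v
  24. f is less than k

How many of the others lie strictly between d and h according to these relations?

1

The relations place d below h. An element lies strictly between them when it is forced above d and also forced below h.
Above d: {m}. Below h: {f, a, c, g, b, p, v, e, m}.
Intersection: {m} — 1.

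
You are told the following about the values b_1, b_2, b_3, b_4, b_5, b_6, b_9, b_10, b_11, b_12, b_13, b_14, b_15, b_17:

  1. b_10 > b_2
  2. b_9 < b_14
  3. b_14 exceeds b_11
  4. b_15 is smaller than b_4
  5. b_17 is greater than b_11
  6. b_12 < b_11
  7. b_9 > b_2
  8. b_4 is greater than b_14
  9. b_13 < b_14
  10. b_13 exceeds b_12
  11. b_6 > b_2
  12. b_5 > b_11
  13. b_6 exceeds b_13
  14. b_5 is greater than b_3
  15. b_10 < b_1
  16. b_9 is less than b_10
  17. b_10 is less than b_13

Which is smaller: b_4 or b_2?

b_2

b_2 < b_9 and b_9 < b_10 give b_2 < b_10.
With b_10 < b_13: b_2 < b_9 < b_10 < b_13.
With b_13 < b_14: b_2 < b_9 < b_10 < b_13 < b_14.
With b_14 < b_4: b_2 < b_9 < b_10 < b_13 < b_14 < b_4.
So b_2 < b_4; b_2 is the smaller of the two.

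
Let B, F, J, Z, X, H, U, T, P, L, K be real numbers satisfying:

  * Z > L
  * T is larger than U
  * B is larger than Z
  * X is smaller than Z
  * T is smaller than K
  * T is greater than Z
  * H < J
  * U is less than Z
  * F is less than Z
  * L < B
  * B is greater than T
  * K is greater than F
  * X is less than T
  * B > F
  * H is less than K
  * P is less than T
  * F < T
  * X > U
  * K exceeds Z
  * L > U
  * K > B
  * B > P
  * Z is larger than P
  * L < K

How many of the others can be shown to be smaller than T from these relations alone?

The elements the relations force below T are U, F, X, L, P, Z — no chain reaches any other.
That is 6.

6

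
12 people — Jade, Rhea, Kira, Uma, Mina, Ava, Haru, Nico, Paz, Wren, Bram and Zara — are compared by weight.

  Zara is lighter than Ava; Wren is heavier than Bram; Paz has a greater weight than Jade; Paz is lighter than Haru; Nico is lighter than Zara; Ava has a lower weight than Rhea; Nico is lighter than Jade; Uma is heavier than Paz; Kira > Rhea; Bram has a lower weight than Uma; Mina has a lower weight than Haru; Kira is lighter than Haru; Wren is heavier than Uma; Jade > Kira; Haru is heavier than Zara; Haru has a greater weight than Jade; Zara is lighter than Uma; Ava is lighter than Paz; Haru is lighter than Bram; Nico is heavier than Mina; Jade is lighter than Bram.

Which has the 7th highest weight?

Kira

Chaining the given pairs: Mina < Nico < Zara < Ava < Rhea < Kira < Jade < Paz < Haru < Bram < Uma < Wren.
Counting 7 from the largest end gives Kira.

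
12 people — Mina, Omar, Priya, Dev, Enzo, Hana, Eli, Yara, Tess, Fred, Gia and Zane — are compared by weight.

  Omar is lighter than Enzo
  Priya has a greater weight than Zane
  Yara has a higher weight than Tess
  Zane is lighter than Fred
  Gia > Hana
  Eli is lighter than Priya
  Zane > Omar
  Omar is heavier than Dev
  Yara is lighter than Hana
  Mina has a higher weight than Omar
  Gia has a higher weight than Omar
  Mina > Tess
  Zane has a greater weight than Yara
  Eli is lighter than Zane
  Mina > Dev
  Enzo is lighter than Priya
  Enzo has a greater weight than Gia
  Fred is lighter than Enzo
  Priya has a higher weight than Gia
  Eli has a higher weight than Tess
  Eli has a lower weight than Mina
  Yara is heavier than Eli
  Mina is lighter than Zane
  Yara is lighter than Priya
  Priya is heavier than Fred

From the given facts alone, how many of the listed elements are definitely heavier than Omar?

6

Directly above Omar: Mina, Gia, Zane, Enzo.
One step further: Fred, Priya (6 so far).
No other element is forced above Omar by the given relations, so the count is 6.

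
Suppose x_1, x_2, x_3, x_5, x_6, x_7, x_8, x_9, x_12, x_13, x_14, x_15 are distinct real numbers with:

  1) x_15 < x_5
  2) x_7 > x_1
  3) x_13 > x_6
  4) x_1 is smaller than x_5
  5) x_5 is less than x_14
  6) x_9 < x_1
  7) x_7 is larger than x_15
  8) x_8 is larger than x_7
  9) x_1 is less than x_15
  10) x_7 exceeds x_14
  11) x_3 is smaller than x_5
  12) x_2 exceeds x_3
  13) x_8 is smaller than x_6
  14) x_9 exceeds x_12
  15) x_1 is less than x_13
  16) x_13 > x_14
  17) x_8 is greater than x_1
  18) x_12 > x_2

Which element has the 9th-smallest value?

The consecutive relations fix a unique order: x_3 < x_2 < x_12 < x_9 < x_1 < x_15 < x_5 < x_14 < x_7 < x_8 < x_6 < x_13.
The 9th smallest is x_7.

x_7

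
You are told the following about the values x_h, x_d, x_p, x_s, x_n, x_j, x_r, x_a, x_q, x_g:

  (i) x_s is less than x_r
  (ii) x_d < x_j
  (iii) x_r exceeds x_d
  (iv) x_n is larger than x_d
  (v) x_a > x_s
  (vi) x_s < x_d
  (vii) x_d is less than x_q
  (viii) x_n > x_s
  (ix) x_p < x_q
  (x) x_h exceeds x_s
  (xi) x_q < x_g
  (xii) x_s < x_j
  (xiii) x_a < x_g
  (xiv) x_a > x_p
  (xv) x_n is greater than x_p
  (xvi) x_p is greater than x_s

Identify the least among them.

x_p is not least since x_s < x_p; x_a is not least since x_p < x_a; x_d is not least since x_s < x_d; x_q is not least since x_d < x_q; x_g is not least since x_q < x_g; x_j is not least since x_s < x_j; x_r is not least since x_s < x_r; x_n is not least since x_d < x_n; x_h is not least since x_s < x_h.
Only x_s has nothing below it, so x_s is the least.

x_s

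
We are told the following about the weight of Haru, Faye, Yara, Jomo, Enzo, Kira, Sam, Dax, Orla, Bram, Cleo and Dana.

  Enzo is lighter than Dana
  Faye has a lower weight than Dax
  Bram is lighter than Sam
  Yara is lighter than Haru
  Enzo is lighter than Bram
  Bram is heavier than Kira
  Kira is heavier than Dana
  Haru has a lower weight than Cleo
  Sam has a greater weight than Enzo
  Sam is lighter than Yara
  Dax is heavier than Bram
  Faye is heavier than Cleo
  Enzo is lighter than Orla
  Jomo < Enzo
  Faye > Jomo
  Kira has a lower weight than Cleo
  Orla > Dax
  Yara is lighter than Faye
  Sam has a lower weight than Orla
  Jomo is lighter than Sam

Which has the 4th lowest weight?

Piecing the relations together gives one ordering: Jomo < Enzo < Dana < Kira < Bram < Sam < Yara < Haru < Cleo < Faye < Dax < Orla.
Counting 4 from the smallest end gives Kira.

Kira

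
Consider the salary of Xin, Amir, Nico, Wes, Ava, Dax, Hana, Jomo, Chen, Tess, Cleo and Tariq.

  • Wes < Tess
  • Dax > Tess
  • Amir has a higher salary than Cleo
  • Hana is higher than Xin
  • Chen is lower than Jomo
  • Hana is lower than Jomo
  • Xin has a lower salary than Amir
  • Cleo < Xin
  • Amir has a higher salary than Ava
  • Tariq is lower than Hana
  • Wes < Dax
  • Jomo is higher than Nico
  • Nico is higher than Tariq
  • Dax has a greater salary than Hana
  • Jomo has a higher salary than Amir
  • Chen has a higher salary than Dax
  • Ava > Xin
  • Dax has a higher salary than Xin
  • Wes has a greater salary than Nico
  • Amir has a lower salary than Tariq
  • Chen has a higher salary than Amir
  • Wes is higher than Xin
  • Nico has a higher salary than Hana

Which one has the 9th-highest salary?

Piecing the relations together gives one ordering: Cleo < Xin < Ava < Amir < Tariq < Hana < Nico < Wes < Tess < Dax < Chen < Jomo.
Counting 9 from the largest end gives Amir.

Amir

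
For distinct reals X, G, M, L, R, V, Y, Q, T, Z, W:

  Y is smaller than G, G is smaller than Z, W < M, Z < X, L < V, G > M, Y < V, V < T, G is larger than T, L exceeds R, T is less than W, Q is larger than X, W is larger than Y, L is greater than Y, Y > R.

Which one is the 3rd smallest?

L

The consecutive relations fix a unique order: R < Y < L < V < T < W < M < G < Z < X < Q.
Counting 3 from the smallest end gives L.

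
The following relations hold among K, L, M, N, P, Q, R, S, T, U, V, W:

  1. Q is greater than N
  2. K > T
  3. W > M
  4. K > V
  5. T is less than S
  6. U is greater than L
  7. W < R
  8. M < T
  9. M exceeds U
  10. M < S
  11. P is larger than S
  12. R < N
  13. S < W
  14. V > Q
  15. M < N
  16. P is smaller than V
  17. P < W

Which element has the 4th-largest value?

N

The consecutive relations fix a unique order: L < U < M < T < S < P < W < R < N < Q < V < K.
The 4th largest is N.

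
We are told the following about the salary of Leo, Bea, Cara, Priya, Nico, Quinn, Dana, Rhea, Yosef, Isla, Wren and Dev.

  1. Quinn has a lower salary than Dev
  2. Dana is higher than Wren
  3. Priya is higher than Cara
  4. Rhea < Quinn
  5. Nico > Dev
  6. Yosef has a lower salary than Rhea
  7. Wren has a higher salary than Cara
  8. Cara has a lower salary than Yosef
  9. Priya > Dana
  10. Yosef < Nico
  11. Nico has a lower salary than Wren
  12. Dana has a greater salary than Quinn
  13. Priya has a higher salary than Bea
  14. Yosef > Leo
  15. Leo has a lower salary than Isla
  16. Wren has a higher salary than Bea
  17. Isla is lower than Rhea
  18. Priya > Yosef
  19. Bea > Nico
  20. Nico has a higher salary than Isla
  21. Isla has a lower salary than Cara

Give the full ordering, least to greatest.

Nothing is placed below Leo, so it is least; from there Leo < Isla; Isla < Cara; Cara < Yosef; Yosef < Rhea; Rhea < Quinn; Quinn < Dev; Dev < Nico; Nico < Bea; Bea < Wren; Wren < Dana; Dana < Priya, each given directly.

Leo < Isla < Cara < Yosef < Rhea < Quinn < Dev < Nico < Bea < Wren < Dana < Priya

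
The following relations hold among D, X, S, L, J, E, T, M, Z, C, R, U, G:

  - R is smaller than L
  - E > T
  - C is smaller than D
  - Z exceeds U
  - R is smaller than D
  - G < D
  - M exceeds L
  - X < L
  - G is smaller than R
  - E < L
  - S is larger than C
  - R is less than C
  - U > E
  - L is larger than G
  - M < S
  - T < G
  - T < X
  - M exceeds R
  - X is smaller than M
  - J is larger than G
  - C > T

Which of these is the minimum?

T

X is not least since T < X; G is not least since T < G; R is not least since G < R; C is not least since R < C; D is not least since G < D; E is not least since T < E; U is not least since E < U; J is not least since G < J; L is not least since X < L; Z is not least since U < Z; M is not least since L < M; S is not least since C < S.
Only T has nothing below it, so T is the minimum.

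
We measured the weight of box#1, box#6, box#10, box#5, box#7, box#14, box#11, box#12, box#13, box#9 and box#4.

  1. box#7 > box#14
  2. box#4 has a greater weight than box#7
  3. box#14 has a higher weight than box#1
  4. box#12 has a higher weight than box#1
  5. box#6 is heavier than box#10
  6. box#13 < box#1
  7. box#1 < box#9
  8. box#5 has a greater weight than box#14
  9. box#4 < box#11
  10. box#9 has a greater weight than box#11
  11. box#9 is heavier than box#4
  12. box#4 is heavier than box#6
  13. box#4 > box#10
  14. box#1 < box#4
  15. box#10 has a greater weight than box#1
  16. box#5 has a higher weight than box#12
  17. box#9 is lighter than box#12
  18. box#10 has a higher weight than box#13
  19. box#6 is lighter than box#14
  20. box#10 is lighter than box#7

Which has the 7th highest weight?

box#14

The consecutive relations fix a unique order: box#13 < box#1 < box#10 < box#6 < box#14 < box#7 < box#4 < box#11 < box#9 < box#12 < box#5.
Counting 7 from the largest end gives box#14.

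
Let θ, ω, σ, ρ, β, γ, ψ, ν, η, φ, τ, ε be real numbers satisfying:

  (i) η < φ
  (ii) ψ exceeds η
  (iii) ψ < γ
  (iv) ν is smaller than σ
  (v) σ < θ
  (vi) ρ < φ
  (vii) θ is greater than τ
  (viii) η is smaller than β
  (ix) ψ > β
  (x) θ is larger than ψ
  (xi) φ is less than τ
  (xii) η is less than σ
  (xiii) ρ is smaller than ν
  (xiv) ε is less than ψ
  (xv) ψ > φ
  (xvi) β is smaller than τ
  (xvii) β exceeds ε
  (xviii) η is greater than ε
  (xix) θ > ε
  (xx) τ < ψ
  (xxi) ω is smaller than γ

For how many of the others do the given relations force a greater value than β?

The elements the relations force above β are τ, ψ, θ, γ — no chain reaches any other.
That is 4.

4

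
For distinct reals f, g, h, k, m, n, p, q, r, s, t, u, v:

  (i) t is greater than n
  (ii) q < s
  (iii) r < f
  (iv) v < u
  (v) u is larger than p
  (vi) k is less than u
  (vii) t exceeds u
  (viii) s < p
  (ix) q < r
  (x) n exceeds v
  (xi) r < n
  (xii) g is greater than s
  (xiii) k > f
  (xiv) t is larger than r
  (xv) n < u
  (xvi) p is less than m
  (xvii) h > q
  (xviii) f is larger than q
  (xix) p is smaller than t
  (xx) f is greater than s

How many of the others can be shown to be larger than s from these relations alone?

Directly above s: f, p, g.
One step further: k, u, m, t (7 so far).
No other element is forced above s by the given relations, so the count is 7.

7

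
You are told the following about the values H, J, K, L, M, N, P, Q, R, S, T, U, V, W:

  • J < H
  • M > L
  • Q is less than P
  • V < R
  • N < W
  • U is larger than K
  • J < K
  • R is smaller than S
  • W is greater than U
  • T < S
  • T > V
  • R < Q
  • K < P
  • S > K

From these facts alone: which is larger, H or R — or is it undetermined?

undetermined

Following every chain through R: above R we get Q, S, P; below R we get V.
H is not reached, and no chain runs the other way from H to R.
So the given relations leave the order of R and H undetermined.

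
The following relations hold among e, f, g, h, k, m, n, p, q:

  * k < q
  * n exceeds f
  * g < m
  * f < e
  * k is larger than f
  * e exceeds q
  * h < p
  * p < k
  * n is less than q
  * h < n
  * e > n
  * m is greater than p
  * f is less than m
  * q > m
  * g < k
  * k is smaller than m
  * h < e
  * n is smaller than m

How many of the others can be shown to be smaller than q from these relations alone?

7

From q the given relations immediately reach n, k, m.
From those, g, f, h, p — 7 in total.
No other element is forced below q by the given relations, so the count is 7.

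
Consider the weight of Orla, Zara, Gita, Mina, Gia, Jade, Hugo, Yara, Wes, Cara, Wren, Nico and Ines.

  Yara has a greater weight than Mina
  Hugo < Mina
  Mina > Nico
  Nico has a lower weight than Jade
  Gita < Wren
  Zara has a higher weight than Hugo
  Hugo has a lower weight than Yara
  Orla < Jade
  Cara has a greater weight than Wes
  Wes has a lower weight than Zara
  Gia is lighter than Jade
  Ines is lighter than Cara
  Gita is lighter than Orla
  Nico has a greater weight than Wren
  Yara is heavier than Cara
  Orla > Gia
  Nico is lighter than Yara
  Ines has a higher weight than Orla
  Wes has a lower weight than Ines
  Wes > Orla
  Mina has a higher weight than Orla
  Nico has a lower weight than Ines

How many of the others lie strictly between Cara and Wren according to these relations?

2

Chaining upward from Wren reaches: Nico, Jade, Mina, Ines, Yara.
Chaining downward from Cara reaches: Gita, Gia, Nico, Orla, Wes, Ines.
Strictly between Wren and Cara are those in both lists: Nico, Ines — 2 elements.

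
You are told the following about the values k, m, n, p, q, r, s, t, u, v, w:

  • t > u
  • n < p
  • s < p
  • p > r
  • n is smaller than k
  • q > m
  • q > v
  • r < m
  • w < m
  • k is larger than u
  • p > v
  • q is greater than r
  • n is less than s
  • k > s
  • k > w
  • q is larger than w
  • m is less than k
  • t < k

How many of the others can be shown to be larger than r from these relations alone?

From r the given relations immediately reach m, p, q.
From those, k — 4 in total.
Nothing else is reachable above r; 4 in all.

4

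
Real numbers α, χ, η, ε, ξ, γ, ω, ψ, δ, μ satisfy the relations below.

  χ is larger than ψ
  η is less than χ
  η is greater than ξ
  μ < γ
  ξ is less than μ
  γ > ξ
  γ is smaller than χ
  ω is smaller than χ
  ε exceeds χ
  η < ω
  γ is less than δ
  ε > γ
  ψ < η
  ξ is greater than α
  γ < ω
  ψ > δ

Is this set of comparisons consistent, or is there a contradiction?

consistent

Every relation is compatible with α < ξ < μ < γ < δ < ψ < η < ω < χ < ε; the set is consistent.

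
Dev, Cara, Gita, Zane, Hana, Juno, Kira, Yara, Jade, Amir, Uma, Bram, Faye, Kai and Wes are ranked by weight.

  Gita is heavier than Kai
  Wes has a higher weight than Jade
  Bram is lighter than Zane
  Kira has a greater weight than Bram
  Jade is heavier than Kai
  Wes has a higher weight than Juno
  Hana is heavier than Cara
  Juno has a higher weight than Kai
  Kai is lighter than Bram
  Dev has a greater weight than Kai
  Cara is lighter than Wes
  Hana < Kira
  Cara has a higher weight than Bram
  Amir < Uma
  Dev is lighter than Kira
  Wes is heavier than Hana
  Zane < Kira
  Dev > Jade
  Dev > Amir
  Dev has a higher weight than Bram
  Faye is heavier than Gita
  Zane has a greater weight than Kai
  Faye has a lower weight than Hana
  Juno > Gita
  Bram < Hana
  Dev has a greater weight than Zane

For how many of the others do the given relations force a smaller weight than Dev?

5

Directly below Dev: Amir, Kai, Bram, Jade, Zane.
Nothing else is reachable below Dev; 5 in all.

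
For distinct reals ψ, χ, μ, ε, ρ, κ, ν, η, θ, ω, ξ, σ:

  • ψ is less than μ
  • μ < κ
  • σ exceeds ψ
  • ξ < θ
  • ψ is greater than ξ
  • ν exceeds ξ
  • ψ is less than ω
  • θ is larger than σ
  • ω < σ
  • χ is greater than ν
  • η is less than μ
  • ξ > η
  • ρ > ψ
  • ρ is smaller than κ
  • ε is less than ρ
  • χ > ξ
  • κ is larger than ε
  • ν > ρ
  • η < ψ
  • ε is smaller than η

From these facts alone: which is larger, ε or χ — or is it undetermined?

ε < η and η < ξ give ε < ξ.
Then ξ < ψ extends the chain to ψ.
With ψ < ρ: ε < η < ξ < ψ < ρ.
Then ρ < ν extends the chain to ν.
With ν < χ: ε < η < ξ < ψ < ρ < ν < χ.
So χ is larger.

χ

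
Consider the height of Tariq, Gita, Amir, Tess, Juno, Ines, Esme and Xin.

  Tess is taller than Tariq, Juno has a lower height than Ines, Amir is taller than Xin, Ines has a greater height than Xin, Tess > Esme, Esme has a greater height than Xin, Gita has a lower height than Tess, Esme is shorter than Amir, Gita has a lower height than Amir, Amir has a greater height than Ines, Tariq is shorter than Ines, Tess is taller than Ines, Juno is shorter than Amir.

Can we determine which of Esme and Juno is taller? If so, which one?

Following every chain through Esme: above Esme we get Tess, Amir; below Esme we get Xin.
Juno is not reached, and no chain runs the other way from Juno to Esme.
So the given relations leave the order of Esme and Juno undetermined.

undetermined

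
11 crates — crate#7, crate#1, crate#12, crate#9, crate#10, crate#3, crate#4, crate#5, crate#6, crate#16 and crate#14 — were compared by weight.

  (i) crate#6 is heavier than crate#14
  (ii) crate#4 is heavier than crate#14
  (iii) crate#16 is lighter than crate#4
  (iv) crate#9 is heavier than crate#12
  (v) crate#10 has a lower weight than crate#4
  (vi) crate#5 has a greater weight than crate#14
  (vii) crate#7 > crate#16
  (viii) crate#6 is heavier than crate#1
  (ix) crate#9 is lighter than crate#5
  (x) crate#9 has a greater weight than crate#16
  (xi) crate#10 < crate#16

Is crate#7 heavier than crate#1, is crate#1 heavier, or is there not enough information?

Following every chain through crate#1: above crate#1 we get crate#6.
crate#7 is not reached, and no chain runs the other way from crate#7 to crate#1.
So the given relations leave the order of crate#1 and crate#7 undetermined.

undetermined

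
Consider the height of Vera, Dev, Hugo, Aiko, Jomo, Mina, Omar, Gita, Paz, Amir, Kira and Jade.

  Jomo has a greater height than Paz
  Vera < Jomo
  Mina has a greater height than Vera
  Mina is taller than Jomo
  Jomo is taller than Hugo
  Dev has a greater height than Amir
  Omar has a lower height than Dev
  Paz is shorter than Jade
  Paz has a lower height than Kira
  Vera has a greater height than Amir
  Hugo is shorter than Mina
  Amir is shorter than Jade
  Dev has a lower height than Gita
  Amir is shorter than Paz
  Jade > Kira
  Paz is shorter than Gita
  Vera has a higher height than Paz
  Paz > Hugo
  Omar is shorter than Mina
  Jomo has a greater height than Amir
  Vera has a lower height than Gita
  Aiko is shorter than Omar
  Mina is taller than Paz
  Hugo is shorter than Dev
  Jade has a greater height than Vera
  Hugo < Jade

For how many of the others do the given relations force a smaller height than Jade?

5

From Jade the given relations immediately reach Amir, Hugo, Paz, Vera, Kira.
No other element is forced below Jade by the given relations, so the count is 5.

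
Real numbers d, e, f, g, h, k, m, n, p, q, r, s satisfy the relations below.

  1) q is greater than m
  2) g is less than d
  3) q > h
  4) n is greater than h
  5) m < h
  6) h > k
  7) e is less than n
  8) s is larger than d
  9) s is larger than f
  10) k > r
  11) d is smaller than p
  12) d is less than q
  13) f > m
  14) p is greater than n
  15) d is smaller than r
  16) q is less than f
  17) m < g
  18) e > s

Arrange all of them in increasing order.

Nothing is placed below m, so it is least; from there m < g; g < d; d < r; r < k; k < h; h < q; q < f; f < s; s < e; e < n; n < p, each given directly.

m < g < d < r < k < h < q < f < s < e < n < p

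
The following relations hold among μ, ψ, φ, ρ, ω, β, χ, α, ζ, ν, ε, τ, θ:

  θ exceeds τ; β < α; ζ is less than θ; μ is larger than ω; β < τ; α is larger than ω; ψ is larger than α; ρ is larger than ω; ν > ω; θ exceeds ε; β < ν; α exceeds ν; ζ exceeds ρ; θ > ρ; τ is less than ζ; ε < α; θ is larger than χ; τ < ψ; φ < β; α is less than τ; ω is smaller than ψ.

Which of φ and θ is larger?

θ

Chaining the given relations: φ < β < ν < α < τ < ζ < θ.
So φ < θ; θ is the larger of the two.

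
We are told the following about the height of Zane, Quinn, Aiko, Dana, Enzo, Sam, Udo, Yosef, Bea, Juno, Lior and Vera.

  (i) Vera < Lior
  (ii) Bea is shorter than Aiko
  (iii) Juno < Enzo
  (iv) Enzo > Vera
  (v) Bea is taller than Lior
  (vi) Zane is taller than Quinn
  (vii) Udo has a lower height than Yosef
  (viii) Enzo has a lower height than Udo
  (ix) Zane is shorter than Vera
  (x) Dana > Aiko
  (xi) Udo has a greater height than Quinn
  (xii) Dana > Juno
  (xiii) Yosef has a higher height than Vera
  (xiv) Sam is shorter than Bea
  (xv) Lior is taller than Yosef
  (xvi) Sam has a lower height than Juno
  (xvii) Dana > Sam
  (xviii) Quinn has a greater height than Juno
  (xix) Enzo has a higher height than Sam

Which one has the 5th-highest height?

Yosef

The consecutive relations fix a unique order: Sam < Juno < Quinn < Zane < Vera < Enzo < Udo < Yosef < Lior < Bea < Aiko < Dana.
The 5th largest is Yosef.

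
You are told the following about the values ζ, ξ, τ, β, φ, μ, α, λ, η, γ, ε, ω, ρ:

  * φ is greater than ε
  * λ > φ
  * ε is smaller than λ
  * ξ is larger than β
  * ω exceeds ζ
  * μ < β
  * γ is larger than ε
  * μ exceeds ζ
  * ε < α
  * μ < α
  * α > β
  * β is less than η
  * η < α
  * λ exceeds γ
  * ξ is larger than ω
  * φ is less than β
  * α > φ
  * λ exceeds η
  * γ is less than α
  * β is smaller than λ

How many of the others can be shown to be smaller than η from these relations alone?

5

From η the given relations immediately reach β.
From those, μ, φ — 3 in total.
From those, ζ, ε — 5 in total.
No other element is forced below η by the given relations, so the count is 5.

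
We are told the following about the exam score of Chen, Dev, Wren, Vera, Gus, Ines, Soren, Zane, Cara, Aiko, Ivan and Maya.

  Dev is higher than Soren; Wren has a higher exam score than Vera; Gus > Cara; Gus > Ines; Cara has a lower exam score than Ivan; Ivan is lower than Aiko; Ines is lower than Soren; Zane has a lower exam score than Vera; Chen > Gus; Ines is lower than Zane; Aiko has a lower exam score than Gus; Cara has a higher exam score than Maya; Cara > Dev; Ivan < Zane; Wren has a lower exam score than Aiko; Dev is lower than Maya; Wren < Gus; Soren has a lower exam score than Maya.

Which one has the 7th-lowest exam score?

Zane

The consecutive relations fix a unique order: Ines < Soren < Dev < Maya < Cara < Ivan < Zane < Vera < Wren < Aiko < Gus < Chen.
Counting 7 from the smallest end gives Zane.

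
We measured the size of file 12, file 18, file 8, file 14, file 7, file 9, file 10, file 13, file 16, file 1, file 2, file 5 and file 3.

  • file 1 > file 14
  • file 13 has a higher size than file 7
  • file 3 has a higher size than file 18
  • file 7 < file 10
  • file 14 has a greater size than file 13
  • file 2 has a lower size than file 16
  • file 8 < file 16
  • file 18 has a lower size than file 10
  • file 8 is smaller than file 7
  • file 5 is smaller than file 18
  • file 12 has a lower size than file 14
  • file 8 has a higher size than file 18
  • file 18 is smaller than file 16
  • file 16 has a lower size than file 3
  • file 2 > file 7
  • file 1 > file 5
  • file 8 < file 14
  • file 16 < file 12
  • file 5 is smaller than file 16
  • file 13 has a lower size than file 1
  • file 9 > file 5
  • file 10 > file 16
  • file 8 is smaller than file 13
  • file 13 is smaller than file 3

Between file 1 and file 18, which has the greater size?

Chaining the given relations: file 18 < file 8 < file 7 < file 2 < file 16 < file 12 < file 14 < file 1.
So file 18 < file 1; file 1 is the larger of the two.

file 1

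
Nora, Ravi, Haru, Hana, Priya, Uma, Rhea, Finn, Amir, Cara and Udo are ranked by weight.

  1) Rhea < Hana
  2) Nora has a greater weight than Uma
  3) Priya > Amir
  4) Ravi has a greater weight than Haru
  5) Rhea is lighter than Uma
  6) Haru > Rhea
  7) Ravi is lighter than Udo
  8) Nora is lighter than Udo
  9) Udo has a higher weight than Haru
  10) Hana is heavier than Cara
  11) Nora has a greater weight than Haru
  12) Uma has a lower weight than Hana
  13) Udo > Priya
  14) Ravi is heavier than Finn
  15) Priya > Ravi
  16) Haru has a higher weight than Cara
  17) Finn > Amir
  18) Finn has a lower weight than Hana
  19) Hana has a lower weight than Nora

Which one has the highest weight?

Udo

Chaining downward from Udo: directly below it, Haru, Ravi, Nora, Priya; then Rhea, Cara, Amir, Finn, Uma, Hana.
That covers every other element, and nothing is given above Udo, so Udo is the highest weight.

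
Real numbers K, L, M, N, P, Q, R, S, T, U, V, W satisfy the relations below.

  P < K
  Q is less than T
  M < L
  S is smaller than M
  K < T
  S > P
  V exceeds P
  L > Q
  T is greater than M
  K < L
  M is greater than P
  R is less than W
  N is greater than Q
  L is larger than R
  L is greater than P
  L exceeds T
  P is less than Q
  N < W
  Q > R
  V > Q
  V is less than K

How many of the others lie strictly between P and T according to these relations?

5

The relations place P below T. An element lies strictly between them when it is forced above P and also forced below T.
Above P: {S, Q, V, K, N, M, W, L}. Below T: {R, S, Q, V, K, M}.
Intersection: {S, Q, V, K, M} — 5.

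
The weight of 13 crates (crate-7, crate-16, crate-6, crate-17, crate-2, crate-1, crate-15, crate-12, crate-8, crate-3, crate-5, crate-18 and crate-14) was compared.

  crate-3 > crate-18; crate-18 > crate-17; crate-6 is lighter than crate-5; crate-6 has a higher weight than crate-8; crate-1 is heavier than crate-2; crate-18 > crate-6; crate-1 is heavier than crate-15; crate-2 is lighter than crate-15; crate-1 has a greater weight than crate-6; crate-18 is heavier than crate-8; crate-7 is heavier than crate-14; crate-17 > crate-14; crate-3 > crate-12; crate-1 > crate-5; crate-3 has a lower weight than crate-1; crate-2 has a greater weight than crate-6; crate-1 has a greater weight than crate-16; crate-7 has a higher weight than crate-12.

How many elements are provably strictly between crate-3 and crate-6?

The relations place crate-6 below crate-3. An element lies strictly between them when it is forced above crate-6 and also forced below crate-3.
Above crate-6: {crate-2, crate-18, crate-15, crate-5, crate-1}. Below crate-3: {crate-8, crate-14, crate-12, crate-17, crate-18}.
Intersection: {crate-18} — 1.

1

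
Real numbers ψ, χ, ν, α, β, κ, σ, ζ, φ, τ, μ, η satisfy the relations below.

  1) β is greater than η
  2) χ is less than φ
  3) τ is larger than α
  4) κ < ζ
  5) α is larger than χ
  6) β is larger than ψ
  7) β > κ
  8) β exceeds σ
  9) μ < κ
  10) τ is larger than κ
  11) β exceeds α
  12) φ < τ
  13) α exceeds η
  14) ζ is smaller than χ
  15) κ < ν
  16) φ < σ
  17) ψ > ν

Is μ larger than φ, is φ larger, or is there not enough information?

φ

μ < κ and κ < ζ give μ < ζ.
With ζ < χ: μ < κ < ζ < χ.
Then χ < φ extends the chain to φ.
So φ is larger.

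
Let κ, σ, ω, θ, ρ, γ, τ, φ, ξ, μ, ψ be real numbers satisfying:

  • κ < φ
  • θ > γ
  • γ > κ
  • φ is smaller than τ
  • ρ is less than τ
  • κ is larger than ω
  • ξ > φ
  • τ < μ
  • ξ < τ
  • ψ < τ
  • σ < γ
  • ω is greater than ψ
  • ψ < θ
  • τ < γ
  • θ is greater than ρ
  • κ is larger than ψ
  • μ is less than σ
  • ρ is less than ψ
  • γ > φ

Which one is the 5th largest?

Piecing the relations together gives one ordering: ρ < ψ < ω < κ < φ < ξ < τ < μ < σ < γ < θ.
Counting 5 from the largest end gives τ.

τ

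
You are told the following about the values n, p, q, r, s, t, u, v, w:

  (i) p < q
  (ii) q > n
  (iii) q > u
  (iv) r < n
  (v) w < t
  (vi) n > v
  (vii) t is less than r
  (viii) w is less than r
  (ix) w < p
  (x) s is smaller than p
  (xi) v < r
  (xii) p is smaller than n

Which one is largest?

w is not greatest since w < t; t is not greatest since t < r; v is not greatest since v < r; u is not greatest since u < q; r is not greatest since r < n; s is not greatest since s < p; p is not greatest since p < q; n is not greatest since n < q.
Only q has nothing above it, so q is the largest.

q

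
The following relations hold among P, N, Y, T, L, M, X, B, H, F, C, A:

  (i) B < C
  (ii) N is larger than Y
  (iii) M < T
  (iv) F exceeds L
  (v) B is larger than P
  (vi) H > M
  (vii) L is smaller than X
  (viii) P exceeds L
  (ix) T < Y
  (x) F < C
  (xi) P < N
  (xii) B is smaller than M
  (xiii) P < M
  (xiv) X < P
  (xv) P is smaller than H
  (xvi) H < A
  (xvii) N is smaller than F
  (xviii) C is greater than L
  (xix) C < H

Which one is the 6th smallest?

Piecing the relations together gives one ordering: L < X < P < B < M < T < Y < N < F < C < H < A.
The 6th smallest is T.

T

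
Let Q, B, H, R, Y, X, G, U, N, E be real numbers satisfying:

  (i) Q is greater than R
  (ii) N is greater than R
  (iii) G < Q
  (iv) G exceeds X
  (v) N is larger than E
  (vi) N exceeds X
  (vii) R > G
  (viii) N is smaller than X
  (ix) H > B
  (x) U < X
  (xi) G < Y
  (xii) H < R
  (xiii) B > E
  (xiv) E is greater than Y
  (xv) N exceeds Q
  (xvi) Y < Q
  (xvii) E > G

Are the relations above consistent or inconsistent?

inconsistent

We have N < X stated directly, yet also X < G < Y < E < B < H < R < Q < N by chaining the others — so X < N. Contradiction.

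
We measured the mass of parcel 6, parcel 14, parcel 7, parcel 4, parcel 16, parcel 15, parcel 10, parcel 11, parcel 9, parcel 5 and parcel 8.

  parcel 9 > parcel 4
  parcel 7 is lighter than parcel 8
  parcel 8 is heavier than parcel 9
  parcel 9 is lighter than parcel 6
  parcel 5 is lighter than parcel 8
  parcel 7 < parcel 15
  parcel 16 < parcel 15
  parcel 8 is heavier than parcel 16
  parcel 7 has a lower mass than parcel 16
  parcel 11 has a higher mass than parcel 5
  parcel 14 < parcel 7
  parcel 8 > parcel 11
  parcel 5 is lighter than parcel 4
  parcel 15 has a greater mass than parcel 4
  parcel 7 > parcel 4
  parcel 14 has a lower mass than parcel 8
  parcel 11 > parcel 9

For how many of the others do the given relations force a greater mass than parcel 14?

Directly above parcel 14: parcel 7, parcel 8.
One step further: parcel 16, parcel 15 (4 so far).
Nothing else is reachable above parcel 14; 4 in all.

4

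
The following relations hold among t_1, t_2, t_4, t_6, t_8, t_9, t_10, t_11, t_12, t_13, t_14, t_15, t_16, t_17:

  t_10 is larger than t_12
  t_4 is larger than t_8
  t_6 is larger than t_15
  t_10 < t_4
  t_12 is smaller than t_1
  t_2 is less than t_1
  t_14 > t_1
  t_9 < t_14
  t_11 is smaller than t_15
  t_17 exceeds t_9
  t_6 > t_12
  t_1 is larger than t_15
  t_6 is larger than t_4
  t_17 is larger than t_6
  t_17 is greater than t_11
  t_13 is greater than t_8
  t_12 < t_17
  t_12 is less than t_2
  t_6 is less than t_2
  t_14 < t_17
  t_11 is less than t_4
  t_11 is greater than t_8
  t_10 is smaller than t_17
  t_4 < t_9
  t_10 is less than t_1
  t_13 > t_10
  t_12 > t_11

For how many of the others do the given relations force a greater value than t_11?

From t_11 the given relations immediately reach t_15, t_12, t_4, t_17.
From those, t_10, t_6, t_2, t_9, t_1 — 9 in total.
From those, t_14, t_13 — 11 in total.
Nothing else is reachable above t_11; 11 in all.

11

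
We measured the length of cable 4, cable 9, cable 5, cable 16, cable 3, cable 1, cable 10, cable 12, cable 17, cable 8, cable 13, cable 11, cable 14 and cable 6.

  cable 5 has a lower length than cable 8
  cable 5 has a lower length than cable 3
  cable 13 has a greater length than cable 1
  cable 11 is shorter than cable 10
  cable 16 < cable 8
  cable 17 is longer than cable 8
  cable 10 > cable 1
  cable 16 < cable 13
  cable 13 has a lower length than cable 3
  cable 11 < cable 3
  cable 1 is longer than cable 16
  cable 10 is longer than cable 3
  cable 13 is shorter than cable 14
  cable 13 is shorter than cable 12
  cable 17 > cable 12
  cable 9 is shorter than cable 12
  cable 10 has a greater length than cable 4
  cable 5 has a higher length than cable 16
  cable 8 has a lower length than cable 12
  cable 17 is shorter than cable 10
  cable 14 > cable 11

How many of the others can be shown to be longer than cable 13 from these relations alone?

5

The elements the relations force above cable 13 are cable 3, cable 12, cable 14, cable 17, cable 10 — no chain reaches any other.
That is 5.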